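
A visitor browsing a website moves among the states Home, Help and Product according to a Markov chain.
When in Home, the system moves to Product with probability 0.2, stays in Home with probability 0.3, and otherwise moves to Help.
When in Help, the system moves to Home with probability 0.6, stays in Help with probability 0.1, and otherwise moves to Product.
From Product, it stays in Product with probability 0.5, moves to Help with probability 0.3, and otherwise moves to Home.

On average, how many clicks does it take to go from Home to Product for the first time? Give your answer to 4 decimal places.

4.2424

Let t(s) be the expected number of clicks to first reach Product from state s, with t(Product) = 0. Conditioning on the first click:
t(Home) = 1 + 0.3·t(Home) + 0.5·t(Help)
t(Help) = 1 + 0.6·t(Home) + 0.1·t(Help)
Solving: t(Home) = 4.2424, t(Help) = 3.9394.
Expected clicks from Home to Product: 4.2424.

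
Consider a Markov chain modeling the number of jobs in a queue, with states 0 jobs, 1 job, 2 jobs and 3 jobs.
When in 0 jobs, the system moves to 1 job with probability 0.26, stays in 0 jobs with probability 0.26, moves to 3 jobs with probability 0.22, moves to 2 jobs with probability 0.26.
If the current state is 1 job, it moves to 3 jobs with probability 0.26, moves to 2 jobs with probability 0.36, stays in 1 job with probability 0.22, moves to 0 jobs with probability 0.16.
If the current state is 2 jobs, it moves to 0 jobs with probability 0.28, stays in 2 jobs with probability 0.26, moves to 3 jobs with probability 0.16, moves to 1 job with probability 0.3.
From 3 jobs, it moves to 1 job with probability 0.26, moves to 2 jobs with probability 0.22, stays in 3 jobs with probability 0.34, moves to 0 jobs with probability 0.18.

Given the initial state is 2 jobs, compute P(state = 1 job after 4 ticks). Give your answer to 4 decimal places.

0.2606

Propagate the distribution vector 4 ticks from 2 jobs.
After 0 ticks: (0.0000, 0.0000, 1.0000, 0.0000)
After 1 tick: (0.2800, 0.3000, 0.2600, 0.1600)
After 2 ticks: (0.2224, 0.2584, 0.2836, 0.2356)
After 3 ticks: (0.2210, 0.2610, 0.2764, 0.2416)
After 4 ticks: (0.2201, 0.2606, 0.2764, 0.2428)
P(in 1 job after 4 ticks) = 0.2606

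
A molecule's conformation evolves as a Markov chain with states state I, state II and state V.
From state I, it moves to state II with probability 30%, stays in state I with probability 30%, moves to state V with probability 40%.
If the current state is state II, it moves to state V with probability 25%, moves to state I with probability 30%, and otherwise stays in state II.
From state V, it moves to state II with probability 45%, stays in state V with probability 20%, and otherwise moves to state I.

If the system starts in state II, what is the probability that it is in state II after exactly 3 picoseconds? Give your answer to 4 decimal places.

Propagate the distribution vector 3 picoseconds from state II.
After 0 picoseconds: (0.0000, 1.0000, 0.0000)
After 1 picosecond: (0.3000, 0.4500, 0.2500)
After 2 picoseconds: (0.3125, 0.4050, 0.2825)
After 3 picoseconds: (0.3141, 0.4031, 0.2828)
P(in state II after 3 picoseconds) = 0.4031

0.4031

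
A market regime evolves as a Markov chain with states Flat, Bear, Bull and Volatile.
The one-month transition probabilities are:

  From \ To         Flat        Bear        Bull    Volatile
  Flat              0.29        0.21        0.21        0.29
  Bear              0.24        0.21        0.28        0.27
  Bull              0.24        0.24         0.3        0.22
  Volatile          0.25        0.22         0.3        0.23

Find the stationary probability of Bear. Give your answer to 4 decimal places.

Let the stationary distribution be π with π = πP and π_1 + π_2 + π_3 + π_4 = 1.
π_1 = 0.29·π_1 + 0.24·π_2 + 0.24·π_3 + 0.25·π_4
π_2 = 0.21·π_1 + 0.21·π_2 + 0.24·π_3 + 0.22·π_4
π_3 = 0.21·π_1 + 0.28·π_2 + 0.3·π_3 + 0.3·π_4
Solving with the normalization constraint gives π = (0.2553, 0.2207, 0.2726, 0.2514).
So the stationary probability of Bear is 0.2207.

0.2207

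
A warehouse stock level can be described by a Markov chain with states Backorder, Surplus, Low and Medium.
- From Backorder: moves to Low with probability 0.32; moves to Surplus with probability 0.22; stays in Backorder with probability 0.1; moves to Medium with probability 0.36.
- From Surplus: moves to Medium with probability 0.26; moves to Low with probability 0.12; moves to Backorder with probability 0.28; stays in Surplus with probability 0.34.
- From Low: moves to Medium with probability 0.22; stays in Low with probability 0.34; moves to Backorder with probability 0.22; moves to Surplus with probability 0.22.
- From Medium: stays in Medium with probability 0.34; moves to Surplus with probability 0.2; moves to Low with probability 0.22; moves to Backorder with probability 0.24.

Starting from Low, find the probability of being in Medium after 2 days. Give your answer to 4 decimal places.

Propagate the distribution vector 2 days from Low.
After 0 days: (0.0000, 0.0000, 1.0000, 0.0000)
After 1 day: (0.2200, 0.2200, 0.3400, 0.2200)
After 2 days: (0.2112, 0.2420, 0.2608, 0.2860)
P(in Medium after 2 days) = 0.2860

0.2860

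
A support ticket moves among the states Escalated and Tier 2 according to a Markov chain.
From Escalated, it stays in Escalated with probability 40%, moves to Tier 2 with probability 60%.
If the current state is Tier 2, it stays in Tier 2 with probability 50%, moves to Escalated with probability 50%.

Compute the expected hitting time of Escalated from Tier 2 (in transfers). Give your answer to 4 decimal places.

2.0000

Let t(s) be the expected number of transfers to first reach Escalated from state s, with t(Escalated) = 0. Conditioning on the first transfer:
t(Tier 2) = 1 + 0.5·t(Tier 2)
Solving: t(Tier 2) = 2.0000.
Expected transfers from Tier 2 to Escalated: 2.0000.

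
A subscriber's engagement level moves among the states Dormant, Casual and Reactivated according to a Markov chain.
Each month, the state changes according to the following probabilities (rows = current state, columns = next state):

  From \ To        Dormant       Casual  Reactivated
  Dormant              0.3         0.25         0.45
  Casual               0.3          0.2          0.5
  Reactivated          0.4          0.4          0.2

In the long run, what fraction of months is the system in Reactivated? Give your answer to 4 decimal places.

0.3716

Let the stationary distribution be π with π = πP and π_1 + π_2 + π_3 = 1.
π_1 = 0.3·π_1 + 0.3·π_2 + 0.4·π_3
π_2 = 0.25·π_1 + 0.2·π_2 + 0.4·π_3
Solving with the normalization constraint gives π = (0.3372, 0.2912, 0.3716).
So the stationary probability of Reactivated is 0.3716.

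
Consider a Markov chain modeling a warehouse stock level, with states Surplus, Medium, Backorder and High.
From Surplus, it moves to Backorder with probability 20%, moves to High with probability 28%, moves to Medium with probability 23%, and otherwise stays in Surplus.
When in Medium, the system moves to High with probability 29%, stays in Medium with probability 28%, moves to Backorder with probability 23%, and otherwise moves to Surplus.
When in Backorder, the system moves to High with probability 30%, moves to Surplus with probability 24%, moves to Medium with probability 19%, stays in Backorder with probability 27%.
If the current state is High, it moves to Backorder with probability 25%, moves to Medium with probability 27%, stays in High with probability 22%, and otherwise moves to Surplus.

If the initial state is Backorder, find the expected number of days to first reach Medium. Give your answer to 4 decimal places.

4.5010

Let t(s) be the expected number of days to first reach Medium from state s, with t(Medium) = 0. Conditioning on the first day:
t(Surplus) = 1 + 0.29·t(Surplus) + 0.2·t(Backorder) + 0.28·t(High)
t(Backorder) = 1 + 0.24·t(Surplus) + 0.27·t(Backorder) + 0.3·t(High)
t(High) = 1 + 0.26·t(Surplus) + 0.25·t(Backorder) + 0.22·t(High)
Solving: t(Surplus) = 4.3185, t(Backorder) = 4.5010, t(High) = 4.1642.
Expected days from Backorder to Medium: 4.5010.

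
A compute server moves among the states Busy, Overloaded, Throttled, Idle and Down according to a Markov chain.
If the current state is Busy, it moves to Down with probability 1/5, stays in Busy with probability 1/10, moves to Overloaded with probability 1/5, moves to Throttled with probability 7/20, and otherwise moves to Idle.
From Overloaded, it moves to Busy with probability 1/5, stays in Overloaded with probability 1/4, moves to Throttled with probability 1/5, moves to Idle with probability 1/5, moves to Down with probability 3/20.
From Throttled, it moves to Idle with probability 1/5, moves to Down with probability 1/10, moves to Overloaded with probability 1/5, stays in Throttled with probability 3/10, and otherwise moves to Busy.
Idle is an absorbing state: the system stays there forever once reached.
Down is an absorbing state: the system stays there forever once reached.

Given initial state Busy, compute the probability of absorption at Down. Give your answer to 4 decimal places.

Let h(s) be the probability of absorption at Down starting from transient state s. Then h(Down) = 1 and h(Idle) = 0. By first-step analysis:
h(Busy) = 0.1·h(Busy) + 0.2·h(Overloaded) + 0.35·h(Throttled) + 0.15·0 + 0.2·1
h(Overloaded) = 0.2·h(Busy) + 0.25·h(Overloaded) + 0.2·h(Throttled) + 0.2·0 + 0.15·1
h(Throttled) = 0.2·h(Busy) + 0.2·h(Overloaded) + 0.3·h(Throttled) + 0.2·0 + 0.1·1
Solving: h(Busy) = 0.4753, h(Overloaded) = 0.4341, h(Throttled) = 0.4027.
Starting from Busy, the probability is 0.4753.

0.4753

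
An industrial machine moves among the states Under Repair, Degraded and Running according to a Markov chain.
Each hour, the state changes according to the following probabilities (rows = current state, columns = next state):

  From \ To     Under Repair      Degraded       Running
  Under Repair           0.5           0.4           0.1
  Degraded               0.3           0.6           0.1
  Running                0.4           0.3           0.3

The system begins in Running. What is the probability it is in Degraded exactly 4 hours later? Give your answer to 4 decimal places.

0.4808

Propagate the distribution vector 4 hours from Running.
After 0 hours: (0.0000, 0.0000, 1.0000)
After 1 hour: (0.4000, 0.3000, 0.3000)
After 2 hours: (0.4100, 0.4300, 0.1600)
After 3 hours: (0.3980, 0.4700, 0.1320)
After 4 hours: (0.3928, 0.4808, 0.1264)
P(in Degraded after 4 hours) = 0.4808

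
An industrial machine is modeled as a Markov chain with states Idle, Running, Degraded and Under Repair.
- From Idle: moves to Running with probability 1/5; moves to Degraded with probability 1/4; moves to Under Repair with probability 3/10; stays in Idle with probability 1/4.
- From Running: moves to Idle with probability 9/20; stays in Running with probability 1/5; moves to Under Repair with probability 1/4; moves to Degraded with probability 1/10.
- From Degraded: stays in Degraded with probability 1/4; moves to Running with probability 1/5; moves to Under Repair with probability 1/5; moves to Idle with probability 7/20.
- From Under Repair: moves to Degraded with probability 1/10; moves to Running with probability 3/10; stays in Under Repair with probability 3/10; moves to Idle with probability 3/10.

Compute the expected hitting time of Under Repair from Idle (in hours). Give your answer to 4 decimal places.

3.7313

Let t(s) be the expected number of hours to first reach Under Repair from state s, with t(Under Repair) = 0. Conditioning on the first hour:
t(Idle) = 1 + 0.25·t(Idle) + 0.2·t(Running) + 0.25·t(Degraded)
t(Running) = 1 + 0.45·t(Idle) + 0.2·t(Running) + 0.1·t(Degraded)
t(Degraded) = 1 + 0.35·t(Idle) + 0.2·t(Running) + 0.25·t(Degraded)
Solving: t(Idle) = 3.7313, t(Running) = 3.8619, t(Degraded) = 4.1045.
Expected hours from Idle to Under Repair: 3.7313.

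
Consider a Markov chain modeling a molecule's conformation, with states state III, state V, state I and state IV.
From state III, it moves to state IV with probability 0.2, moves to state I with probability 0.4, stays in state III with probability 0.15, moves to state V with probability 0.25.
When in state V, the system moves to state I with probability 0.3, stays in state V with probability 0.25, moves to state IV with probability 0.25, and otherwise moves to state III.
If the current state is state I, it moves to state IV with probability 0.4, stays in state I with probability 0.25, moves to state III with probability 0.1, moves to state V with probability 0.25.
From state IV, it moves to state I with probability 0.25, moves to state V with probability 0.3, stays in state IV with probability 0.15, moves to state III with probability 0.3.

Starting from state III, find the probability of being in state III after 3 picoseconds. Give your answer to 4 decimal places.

Propagate the distribution vector 3 picoseconds from state III.
After 0 picoseconds: (1.0000, 0.0000, 0.0000, 0.0000)
After 1 picosecond: (0.1500, 0.2500, 0.4000, 0.2000)
After 2 picoseconds: (0.1725, 0.2600, 0.2850, 0.2825)
After 3 picoseconds: (0.1911, 0.2641, 0.2889, 0.2559)
P(in state III after 3 picoseconds) = 0.1911

0.1911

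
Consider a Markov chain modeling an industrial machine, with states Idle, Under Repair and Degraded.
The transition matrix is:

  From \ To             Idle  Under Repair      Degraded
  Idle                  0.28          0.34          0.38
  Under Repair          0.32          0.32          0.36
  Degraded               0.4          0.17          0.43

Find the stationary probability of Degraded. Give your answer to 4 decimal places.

0.3944

Let the stationary distribution be π with π = πP and π_1 + π_2 + π_3 = 1.
π_1 = 0.28·π_1 + 0.32·π_2 + 0.4·π_3
π_2 = 0.34·π_1 + 0.32·π_2 + 0.17·π_3
Solving with the normalization constraint gives π = (0.3380, 0.2676, 0.3944).
So the stationary probability of Degraded is 0.3944.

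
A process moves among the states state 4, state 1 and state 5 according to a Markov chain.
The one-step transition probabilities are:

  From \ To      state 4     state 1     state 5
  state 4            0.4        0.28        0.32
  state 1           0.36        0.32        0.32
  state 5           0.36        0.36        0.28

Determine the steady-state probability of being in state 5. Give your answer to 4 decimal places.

0.3077

Let the stationary distribution be π with π = πP and π_1 + π_2 + π_3 = 1.
π_1 = 0.4·π_1 + 0.36·π_2 + 0.36·π_3
π_2 = 0.28·π_1 + 0.32·π_2 + 0.36·π_3
Solving with the normalization constraint gives π = (0.3750, 0.3173, 0.3077).
So the stationary probability of state 5 is 0.3077.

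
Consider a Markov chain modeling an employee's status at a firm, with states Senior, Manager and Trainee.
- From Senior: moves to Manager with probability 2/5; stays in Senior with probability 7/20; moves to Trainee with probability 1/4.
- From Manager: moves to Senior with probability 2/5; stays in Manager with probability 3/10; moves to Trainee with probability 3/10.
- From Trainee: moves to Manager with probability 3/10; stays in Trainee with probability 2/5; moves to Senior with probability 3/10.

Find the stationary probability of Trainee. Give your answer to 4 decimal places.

Let the stationary distribution be π with π = πP and π_1 + π_2 + π_3 = 1.
π_1 = 0.35·π_1 + 0.4·π_2 + 0.3·π_3
π_2 = 0.4·π_1 + 0.3·π_2 + 0.3·π_3
Solving with the normalization constraint gives π = (0.3511, 0.3351, 0.3138).
So the stationary probability of Trainee is 0.3138.

0.3138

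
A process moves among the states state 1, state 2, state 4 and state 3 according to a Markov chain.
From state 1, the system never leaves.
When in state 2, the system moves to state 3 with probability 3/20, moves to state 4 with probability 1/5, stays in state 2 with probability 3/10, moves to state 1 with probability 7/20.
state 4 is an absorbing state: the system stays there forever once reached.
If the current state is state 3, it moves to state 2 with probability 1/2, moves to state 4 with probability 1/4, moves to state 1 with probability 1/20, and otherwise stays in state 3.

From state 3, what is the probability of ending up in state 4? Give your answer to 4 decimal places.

Let h(s) be the probability of absorption at state 4 starting from transient state s. Then h(state 4) = 1 and h(state 1) = 0. By first-step analysis:
h(state 2) = 0.35·0 + 0.3·h(state 2) + 0.2·1 + 0.15·h(state 3)
h(state 3) = 0.05·0 + 0.5·h(state 2) + 0.25·1 + 0.2·h(state 3)
Solving: h(state 2) = 0.4072, h(state 3) = 0.5670.
Starting from state 3, the probability is 0.5670.

0.5670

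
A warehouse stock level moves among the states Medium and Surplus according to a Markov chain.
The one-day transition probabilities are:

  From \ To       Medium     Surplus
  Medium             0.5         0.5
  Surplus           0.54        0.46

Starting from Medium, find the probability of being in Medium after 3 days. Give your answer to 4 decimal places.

0.5192

Propagate the distribution vector 3 days from Medium.
After 0 days: (1.0000, 0.0000)
After 1 day: (0.5000, 0.5000)
After 2 days: (0.5200, 0.4800)
After 3 days: (0.5192, 0.4808)
P(in Medium after 3 days) = 0.5192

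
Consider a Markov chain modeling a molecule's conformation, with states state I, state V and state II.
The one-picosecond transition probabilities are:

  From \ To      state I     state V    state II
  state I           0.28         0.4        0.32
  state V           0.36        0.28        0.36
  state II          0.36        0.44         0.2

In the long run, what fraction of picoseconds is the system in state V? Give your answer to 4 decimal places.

Let the stationary distribution be π with π = πP and π_1 + π_2 + π_3 = 1.
π_1 = 0.28·π_1 + 0.36·π_2 + 0.36·π_3
π_2 = 0.4·π_1 + 0.28·π_2 + 0.44·π_3
Solving with the normalization constraint gives π = (0.3333, 0.3678, 0.2989).
So the stationary probability of state V is 0.3678.

0.3678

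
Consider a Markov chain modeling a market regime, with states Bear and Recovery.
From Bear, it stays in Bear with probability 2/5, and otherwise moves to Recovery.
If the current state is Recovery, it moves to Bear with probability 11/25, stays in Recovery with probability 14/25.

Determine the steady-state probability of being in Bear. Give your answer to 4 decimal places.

Let the stationary distribution be π with π = πP and π_1 + π_2 = 1.
π_1 = 0.4·π_1 + 0.44·π_2
Solving with the normalization constraint gives π = (0.4231, 0.5769).
So the stationary probability of Bear is 0.4231.

0.4231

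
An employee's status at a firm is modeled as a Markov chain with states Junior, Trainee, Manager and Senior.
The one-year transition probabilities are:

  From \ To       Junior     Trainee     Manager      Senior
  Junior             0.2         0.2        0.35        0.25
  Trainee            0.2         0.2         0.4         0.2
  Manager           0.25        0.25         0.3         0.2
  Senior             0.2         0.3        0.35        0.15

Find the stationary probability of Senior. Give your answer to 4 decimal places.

0.2008

Let the stationary distribution be π with π = πP and π_1 + π_2 + π_3 + π_4 = 1.
π_1 = 0.2·π_1 + 0.2·π_2 + 0.25·π_3 + 0.2·π_4
π_2 = 0.2·π_1 + 0.2·π_2 + 0.25·π_3 + 0.3·π_4
π_3 = 0.35·π_1 + 0.4·π_2 + 0.3·π_3 + 0.35·π_4
Solving with the normalization constraint gives π = (0.2172, 0.2373, 0.3446, 0.2008).
So the stationary probability of Senior is 0.2008.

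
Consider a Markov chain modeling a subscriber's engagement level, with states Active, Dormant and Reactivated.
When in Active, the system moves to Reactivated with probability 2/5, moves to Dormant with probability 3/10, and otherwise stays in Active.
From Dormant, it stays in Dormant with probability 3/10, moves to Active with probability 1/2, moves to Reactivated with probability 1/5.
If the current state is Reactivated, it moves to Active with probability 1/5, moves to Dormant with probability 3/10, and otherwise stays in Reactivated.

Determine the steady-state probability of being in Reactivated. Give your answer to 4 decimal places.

Let the stationary distribution be π with π = πP and π_1 + π_2 + π_3 = 1.
π_1 = 0.3·π_1 + 0.5·π_2 + 0.2·π_3
π_2 = 0.3·π_1 + 0.3·π_2 + 0.3·π_3
Solving with the normalization constraint gives π = (0.3222, 0.3000, 0.3778).
So the stationary probability of Reactivated is 0.3778.

0.3778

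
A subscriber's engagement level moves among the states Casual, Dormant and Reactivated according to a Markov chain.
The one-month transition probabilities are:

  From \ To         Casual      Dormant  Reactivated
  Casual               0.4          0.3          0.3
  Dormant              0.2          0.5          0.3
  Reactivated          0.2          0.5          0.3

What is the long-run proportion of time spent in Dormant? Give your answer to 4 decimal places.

Let the stationary distribution be π with π = πP and π_1 + π_2 + π_3 = 1.
π_1 = 0.4·π_1 + 0.2·π_2 + 0.2·π_3
π_2 = 0.3·π_1 + 0.5·π_2 + 0.5·π_3
Solving with the normalization constraint gives π = (0.2500, 0.4500, 0.3000).
So the stationary probability of Dormant is 0.4500.

0.4500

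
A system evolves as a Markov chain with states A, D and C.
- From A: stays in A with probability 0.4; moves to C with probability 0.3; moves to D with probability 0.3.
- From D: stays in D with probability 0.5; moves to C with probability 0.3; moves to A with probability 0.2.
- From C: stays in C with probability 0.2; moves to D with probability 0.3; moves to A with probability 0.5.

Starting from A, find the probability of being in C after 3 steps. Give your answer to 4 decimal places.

0.2730

Propagate the distribution vector 3 steps from A.
After 0 steps: (1.0000, 0.0000, 0.0000)
After 1 step: (0.4000, 0.3000, 0.3000)
After 2 steps: (0.3700, 0.3600, 0.2700)
After 3 steps: (0.3550, 0.3720, 0.2730)
P(in C after 3 steps) = 0.2730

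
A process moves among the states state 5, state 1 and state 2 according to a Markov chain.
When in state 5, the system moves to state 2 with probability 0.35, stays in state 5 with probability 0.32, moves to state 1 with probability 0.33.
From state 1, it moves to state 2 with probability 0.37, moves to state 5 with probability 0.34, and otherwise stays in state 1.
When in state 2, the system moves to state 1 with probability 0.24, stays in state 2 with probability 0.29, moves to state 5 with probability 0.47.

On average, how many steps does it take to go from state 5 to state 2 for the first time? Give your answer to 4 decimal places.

Let t(s) be the expected number of steps to first reach state 2 from state s, with t(state 2) = 0. Conditioning on the first step:
t(state 5) = 1 + 0.32·t(state 5) + 0.33·t(state 1)
t(state 1) = 1 + 0.34·t(state 5) + 0.29·t(state 1)
Solving: t(state 5) = 2.8063, t(state 1) = 2.7523.
Expected steps from state 5 to state 2: 2.8063.

2.8063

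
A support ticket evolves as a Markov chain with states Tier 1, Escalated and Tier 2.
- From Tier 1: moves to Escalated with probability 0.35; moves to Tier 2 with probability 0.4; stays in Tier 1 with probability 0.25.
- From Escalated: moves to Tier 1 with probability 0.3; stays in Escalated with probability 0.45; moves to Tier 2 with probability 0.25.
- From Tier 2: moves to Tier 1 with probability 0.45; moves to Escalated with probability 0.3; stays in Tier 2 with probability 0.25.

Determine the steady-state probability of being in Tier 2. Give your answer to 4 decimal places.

0.2993

Let the stationary distribution be π with π = πP and π_1 + π_2 + π_3 = 1.
π_1 = 0.25·π_1 + 0.3·π_2 + 0.45·π_3
π_2 = 0.35·π_1 + 0.45·π_2 + 0.3·π_3
Solving with the normalization constraint gives π = (0.3285, 0.3723, 0.2993).
So the stationary probability of Tier 2 is 0.2993.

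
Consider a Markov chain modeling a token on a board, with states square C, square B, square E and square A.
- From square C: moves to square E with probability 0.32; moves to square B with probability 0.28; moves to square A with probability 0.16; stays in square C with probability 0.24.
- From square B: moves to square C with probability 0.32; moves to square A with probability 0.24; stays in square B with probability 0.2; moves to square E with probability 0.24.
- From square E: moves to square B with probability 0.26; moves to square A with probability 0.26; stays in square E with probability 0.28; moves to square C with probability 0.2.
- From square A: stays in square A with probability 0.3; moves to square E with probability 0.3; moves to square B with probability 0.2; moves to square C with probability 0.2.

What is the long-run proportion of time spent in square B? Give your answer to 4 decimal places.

Let the stationary distribution be π with π = πP and π_1 + π_2 + π_3 + π_4 = 1.
π_1 = 0.24·π_1 + 0.32·π_2 + 0.2·π_3 + 0.2·π_4
π_2 = 0.28·π_1 + 0.2·π_2 + 0.26·π_3 + 0.2·π_4
π_3 = 0.32·π_1 + 0.24·π_2 + 0.28·π_3 + 0.3·π_4
Solving with the normalization constraint gives π = (0.2378, 0.2361, 0.2849, 0.2411).
So the stationary probability of square B is 0.2361.

0.2361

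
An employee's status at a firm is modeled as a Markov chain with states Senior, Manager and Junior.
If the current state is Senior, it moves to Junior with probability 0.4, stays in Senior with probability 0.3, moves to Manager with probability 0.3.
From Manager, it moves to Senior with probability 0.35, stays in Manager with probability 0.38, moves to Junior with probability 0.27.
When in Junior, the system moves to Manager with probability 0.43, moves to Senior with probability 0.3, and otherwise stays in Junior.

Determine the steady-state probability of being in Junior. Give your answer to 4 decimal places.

0.3114

Let the stationary distribution be π with π = πP and π_1 + π_2 + π_3 = 1.
π_1 = 0.3·π_1 + 0.35·π_2 + 0.3·π_3
π_2 = 0.3·π_1 + 0.38·π_2 + 0.43·π_3
Solving with the normalization constraint gives π = (0.3185, 0.3701, 0.3114).
So the stationary probability of Junior is 0.3114.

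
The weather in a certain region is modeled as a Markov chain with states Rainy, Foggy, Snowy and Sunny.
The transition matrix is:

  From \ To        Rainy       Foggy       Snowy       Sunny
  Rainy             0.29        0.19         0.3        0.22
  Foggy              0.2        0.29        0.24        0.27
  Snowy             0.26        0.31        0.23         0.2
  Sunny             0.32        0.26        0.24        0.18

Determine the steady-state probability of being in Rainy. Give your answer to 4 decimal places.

Let the stationary distribution be π with π = πP and π_1 + π_2 + π_3 + π_4 = 1.
π_1 = 0.29·π_1 + 0.2·π_2 + 0.26·π_3 + 0.32·π_4
π_2 = 0.19·π_1 + 0.29·π_2 + 0.31·π_3 + 0.26·π_4
π_3 = 0.3·π_1 + 0.24·π_2 + 0.23·π_3 + 0.24·π_4
Solving with the normalization constraint gives π = (0.2654, 0.2619, 0.2534, 0.2193).
So the stationary probability of Rainy is 0.2654.

0.2654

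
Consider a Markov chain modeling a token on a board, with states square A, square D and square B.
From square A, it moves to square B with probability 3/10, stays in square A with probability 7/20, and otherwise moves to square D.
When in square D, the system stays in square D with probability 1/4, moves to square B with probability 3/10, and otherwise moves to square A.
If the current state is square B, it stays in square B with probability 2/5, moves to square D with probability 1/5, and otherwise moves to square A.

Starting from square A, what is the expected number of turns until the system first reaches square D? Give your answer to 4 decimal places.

3.3333

Let t(s) be the expected number of turns to first reach square D from state s, with t(square D) = 0. Conditioning on the first turn:
t(square A) = 1 + 0.35·t(square A) + 0.3·t(square B)
t(square B) = 1 + 0.4·t(square A) + 0.4·t(square B)
Solving: t(square A) = 3.3333, t(square B) = 3.8889.
Expected turns from square A to square D: 3.3333.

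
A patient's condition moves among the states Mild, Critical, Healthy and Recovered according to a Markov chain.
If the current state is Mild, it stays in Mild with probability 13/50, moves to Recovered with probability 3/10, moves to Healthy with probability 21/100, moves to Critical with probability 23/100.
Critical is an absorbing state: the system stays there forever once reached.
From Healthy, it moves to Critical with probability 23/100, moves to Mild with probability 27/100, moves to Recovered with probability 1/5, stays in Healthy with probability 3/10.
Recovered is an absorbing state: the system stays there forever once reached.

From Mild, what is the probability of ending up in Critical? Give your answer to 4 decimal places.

0.4537

Let h(s) be the probability of absorption at Critical starting from transient state s. Then h(Critical) = 1 and h(Recovered) = 0. By first-step analysis:
h(Mild) = 0.26·h(Mild) + 0.23·1 + 0.21·h(Healthy) + 0.3·0
h(Healthy) = 0.27·h(Mild) + 0.23·1 + 0.3·h(Healthy) + 0.2·0
Solving: h(Mild) = 0.4537, h(Healthy) = 0.5036.
Starting from Mild, the probability is 0.4537.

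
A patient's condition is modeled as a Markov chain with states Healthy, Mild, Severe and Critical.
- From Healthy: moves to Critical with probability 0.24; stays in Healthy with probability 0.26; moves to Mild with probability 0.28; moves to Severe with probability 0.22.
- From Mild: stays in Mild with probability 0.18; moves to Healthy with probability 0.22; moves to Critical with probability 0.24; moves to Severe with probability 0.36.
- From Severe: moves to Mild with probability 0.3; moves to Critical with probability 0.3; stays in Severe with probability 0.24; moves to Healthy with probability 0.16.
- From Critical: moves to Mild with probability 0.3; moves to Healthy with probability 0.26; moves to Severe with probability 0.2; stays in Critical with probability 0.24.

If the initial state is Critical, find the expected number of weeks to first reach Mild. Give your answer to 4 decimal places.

Let t(s) be the expected number of weeks to first reach Mild from state s, with t(Mild) = 0. Conditioning on the first week:
t(Healthy) = 1 + 0.26·t(Healthy) + 0.22·t(Severe) + 0.24·t(Critical)
t(Severe) = 1 + 0.16·t(Healthy) + 0.24·t(Severe) + 0.3·t(Critical)
t(Critical) = 1 + 0.26·t(Healthy) + 0.2·t(Severe) + 0.24·t(Critical)
Solving: t(Healthy) = 3.4548, t(Severe) = 3.3802, t(Critical) = 3.3872.
Expected weeks from Critical to Mild: 3.3872.

3.3872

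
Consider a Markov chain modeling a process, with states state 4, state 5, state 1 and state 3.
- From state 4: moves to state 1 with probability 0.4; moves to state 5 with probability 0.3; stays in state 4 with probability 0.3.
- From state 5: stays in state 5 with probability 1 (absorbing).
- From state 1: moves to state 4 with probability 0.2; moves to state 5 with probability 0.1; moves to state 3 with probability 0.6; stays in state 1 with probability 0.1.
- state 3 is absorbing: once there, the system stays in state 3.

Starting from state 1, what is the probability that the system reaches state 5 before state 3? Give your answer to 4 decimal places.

0.2364

Let h(s) be the probability of absorption at state 5 starting from transient state s. Then h(state 5) = 1 and h(state 3) = 0. By first-step analysis:
h(state 4) = 0.3·h(state 4) + 0.3·1 + 0.4·h(state 1)
h(state 1) = 0.2·h(state 4) + 0.1·1 + 0.1·h(state 1) + 0.6·0
Solving: h(state 4) = 0.5636, h(state 1) = 0.2364.
Starting from state 1, the probability is 0.2364.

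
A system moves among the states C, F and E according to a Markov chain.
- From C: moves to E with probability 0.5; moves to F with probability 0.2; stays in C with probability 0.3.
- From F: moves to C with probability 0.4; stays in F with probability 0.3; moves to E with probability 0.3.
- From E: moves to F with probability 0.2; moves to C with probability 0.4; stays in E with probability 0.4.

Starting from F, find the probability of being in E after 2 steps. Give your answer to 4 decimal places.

0.4100

Sum over the intermediate state after 1 step:
P = P(F→C)·P(C→E) + P(F→F)·P(F→E) + P(F→E)·P(E→E)
  = 0.4×0.5 + 0.3×0.3 + 0.3×0.4
  = 0.2000 + 0.0900 + 0.1200 = 0.4100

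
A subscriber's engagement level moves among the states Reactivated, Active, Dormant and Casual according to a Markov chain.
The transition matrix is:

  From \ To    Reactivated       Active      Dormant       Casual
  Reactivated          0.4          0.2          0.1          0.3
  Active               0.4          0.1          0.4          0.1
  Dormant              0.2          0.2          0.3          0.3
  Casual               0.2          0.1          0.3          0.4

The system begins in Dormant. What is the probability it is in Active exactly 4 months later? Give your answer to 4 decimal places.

Propagate the distribution vector 4 months from Dormant.
After 0 months: (0.0000, 0.0000, 1.0000, 0.0000)
After 1 month: (0.2000, 0.2000, 0.3000, 0.3000)
After 2 months: (0.2800, 0.1500, 0.2800, 0.2900)
After 3 months: (0.2860, 0.1560, 0.2590, 0.2990)
After 4 months: (0.2884, 0.1545, 0.2584, 0.2987)
P(in Active after 4 months) = 0.1545

0.1545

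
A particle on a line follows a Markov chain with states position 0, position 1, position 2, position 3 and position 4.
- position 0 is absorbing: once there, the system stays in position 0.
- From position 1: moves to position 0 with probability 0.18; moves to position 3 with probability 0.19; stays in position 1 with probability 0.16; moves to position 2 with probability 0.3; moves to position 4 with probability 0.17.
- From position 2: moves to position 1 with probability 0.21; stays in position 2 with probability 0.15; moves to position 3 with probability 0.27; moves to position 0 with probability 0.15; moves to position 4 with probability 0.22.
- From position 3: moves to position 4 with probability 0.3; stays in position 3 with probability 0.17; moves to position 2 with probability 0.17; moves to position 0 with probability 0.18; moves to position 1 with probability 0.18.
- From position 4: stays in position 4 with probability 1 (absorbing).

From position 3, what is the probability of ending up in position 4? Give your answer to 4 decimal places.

Let h(s) be the probability of absorption at position 4 starting from transient state s. Then h(position 4) = 1 and h(position 0) = 0. By first-step analysis:
h(position 1) = 0.18·0 + 0.16·h(position 1) + 0.3·h(position 2) + 0.19·h(position 3) + 0.17·1
h(position 2) = 0.15·0 + 0.21·h(position 1) + 0.15·h(position 2) + 0.27·h(position 3) + 0.22·1
h(position 3) = 0.18·0 + 0.18·h(position 1) + 0.17·h(position 2) + 0.17·h(position 3) + 0.3·1
Solving: h(position 1) = 0.5467, h(position 2) = 0.5844, h(position 3) = 0.5997.
Starting from position 3, the probability is 0.5997.

0.5997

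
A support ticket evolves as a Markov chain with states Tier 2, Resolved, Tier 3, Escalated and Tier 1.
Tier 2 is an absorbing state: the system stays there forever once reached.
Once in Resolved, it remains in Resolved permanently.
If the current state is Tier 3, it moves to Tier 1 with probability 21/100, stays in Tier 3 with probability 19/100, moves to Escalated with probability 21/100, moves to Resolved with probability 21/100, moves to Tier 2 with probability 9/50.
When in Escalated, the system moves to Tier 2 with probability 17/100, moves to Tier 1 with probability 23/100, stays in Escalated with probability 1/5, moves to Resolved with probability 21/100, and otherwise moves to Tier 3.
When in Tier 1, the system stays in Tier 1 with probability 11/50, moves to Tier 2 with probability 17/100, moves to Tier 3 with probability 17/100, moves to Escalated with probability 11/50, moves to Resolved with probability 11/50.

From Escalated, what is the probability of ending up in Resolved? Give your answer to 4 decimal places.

Let h(s) be the probability of absorption at Resolved starting from transient state s. Then h(Resolved) = 1 and h(Tier 2) = 0. By first-step analysis:
h(Tier 3) = 0.18·0 + 0.21·1 + 0.19·h(Tier 3) + 0.21·h(Escalated) + 0.21·h(Tier 1)
h(Escalated) = 0.17·0 + 0.21·1 + 0.19·h(Tier 3) + 0.2·h(Escalated) + 0.23·h(Tier 1)
h(Tier 1) = 0.17·0 + 0.22·1 + 0.17·h(Tier 3) + 0.22·h(Escalated) + 0.22·h(Tier 1)
Solving: h(Tier 3) = 0.5470, h(Escalated) = 0.5526, h(Tier 1) = 0.5571.
Starting from Escalated, the probability is 0.5526.

0.5526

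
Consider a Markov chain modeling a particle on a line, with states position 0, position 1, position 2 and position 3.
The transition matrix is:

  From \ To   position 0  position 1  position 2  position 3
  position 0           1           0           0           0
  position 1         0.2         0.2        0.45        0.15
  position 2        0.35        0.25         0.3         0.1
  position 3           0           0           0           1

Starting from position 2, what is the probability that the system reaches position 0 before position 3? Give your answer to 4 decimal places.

0.7374

Let h(s) be the probability of absorption at position 0 starting from transient state s. Then h(position 0) = 1 and h(position 3) = 0. By first-step analysis:
h(position 1) = 0.2·1 + 0.2·h(position 1) + 0.45·h(position 2) + 0.15·0
h(position 2) = 0.35·1 + 0.25·h(position 1) + 0.3·h(position 2) + 0.1·0
Solving: h(position 1) = 0.6648, h(position 2) = 0.7374.
Starting from position 2, the probability is 0.7374.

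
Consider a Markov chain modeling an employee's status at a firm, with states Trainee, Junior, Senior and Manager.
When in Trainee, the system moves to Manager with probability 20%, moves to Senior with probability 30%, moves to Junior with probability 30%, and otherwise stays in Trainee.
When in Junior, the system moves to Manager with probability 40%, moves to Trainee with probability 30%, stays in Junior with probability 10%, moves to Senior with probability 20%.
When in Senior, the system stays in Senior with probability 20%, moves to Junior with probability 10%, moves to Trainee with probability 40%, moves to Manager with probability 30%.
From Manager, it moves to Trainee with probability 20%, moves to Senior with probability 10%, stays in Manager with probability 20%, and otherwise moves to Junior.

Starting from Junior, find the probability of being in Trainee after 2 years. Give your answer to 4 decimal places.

Propagate the distribution vector 2 years from Junior.
After 0 years: (0.0000, 1.0000, 0.0000, 0.0000)
After 1 year: (0.3000, 0.1000, 0.2000, 0.4000)
After 2 years: (0.2500, 0.3200, 0.1900, 0.2400)
P(in Trainee after 2 years) = 0.2500

0.2500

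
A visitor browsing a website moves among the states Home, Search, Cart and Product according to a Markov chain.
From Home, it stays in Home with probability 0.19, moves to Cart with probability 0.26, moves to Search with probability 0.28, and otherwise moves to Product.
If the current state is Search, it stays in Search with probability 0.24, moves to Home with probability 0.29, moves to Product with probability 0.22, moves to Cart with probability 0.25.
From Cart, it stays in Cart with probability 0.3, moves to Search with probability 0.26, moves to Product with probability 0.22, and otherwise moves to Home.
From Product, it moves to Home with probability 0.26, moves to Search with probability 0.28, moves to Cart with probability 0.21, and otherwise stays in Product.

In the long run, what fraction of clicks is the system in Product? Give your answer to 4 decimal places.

0.2392

Let the stationary distribution be π with π = πP and π_1 + π_2 + π_3 + π_4 = 1.
π_1 = 0.19·π_1 + 0.29·π_2 + 0.22·π_3 + 0.26·π_4
π_2 = 0.28·π_1 + 0.24·π_2 + 0.26·π_3 + 0.28·π_4
π_3 = 0.26·π_1 + 0.25·π_2 + 0.3·π_3 + 0.21·π_4
Solving with the normalization constraint gives π = (0.2408, 0.2643, 0.2556, 0.2392).
So the stationary probability of Product is 0.2392.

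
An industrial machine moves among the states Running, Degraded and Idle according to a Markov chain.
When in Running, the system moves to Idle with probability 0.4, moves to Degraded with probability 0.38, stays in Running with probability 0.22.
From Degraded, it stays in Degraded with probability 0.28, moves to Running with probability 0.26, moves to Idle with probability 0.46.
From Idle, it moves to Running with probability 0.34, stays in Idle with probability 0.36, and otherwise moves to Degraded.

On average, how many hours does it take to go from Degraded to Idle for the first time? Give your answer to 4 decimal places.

2.2472

Let t(s) be the expected number of hours to first reach Idle from state s, with t(Idle) = 0. Conditioning on the first hour:
t(Running) = 1 + 0.22·t(Running) + 0.38·t(Degraded)
t(Degraded) = 1 + 0.26·t(Running) + 0.28·t(Degraded)
Solving: t(Running) = 2.3768, t(Degraded) = 2.2472.
Expected hours from Degraded to Idle: 2.2472.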